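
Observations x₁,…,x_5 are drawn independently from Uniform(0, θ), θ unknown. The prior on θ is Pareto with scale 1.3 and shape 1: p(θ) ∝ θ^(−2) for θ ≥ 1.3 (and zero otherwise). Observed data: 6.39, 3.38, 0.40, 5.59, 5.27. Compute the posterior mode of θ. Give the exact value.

θ̂_MAP = 6.39

The Uniform(0, θ) likelihood is θ^(−n) for θ ≥ max(xᵢ), zero otherwise. Here max(xᵢ) = 6.39.
Posterior ∝ θ^(−2) · θ^(−5) = θ^(−7) on θ ≥ max(1.3, 6.39) = 6.39.
This density is strictly decreasing in θ, so the posterior mode lies at the lower boundary of the support.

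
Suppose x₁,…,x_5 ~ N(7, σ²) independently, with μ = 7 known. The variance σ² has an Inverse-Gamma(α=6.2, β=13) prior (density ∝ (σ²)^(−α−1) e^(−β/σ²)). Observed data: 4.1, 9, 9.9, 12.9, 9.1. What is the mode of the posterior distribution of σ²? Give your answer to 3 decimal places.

Sum of squared deviations about the known mean: SS = (4.1−7)² + (9−7)² + (9.9−7)² + (12.9−7)² + (9.1−7)² = 60.04.
The Normal likelihood contributes (σ²)^(−n/2) exp(−SS/(2σ²)), so the posterior is Inverse-Gamma(α + n/2, β + SS/2) = Inverse-Gamma(8.7, 43.02).
The mode of Inverse-Gamma(a, b) is b/(a+1) = 43.02/9.7 ≈ 4.435.

σ̂²_MAP = 4.435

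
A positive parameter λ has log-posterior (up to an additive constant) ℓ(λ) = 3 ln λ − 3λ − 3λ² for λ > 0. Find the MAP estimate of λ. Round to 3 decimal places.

λ̂_MAP = 0.500

ℓ'(λ) = 3/λ − 3 − 6λ. Setting this to zero and multiplying by λ: 6λ² + 3λ − 3 = 0.
λ = (−3 + √(3² + 4·6·3)) / (2·6) = (−3 + √81) / 12 = (−3 + 9)/12 = 1/2.
ℓ''(λ) = −3/λ² − 6 < 0, confirming a maximum.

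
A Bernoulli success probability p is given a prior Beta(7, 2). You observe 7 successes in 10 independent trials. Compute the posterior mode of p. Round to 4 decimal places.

p̂_MAP = 0.7647

Prior: Beta(7, 2).
Data: 7 successes in 10 trials. The binomial likelihood contributes p^7(1−p)^3, so the posterior is Beta(7+7, 2+3) = Beta(14, 5).
For Beta(a, b) with a, b > 1 the mode is (a−1)/(a+b−2) = 13/17 ≈ 0.7647.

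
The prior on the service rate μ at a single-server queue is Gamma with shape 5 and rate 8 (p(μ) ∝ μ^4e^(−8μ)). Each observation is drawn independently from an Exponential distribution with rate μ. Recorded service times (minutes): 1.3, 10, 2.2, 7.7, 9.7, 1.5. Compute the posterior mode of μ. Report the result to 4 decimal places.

The Exponential(rate=μ) likelihood is ∝ μ^n e^(−μΣtᵢ). Here n = 6 and Σtᵢ = 1.3 + 10 + 2.2 + 7.7 + 9.7 + 1.5 = 32.4.
Posterior ∝ μ^4e^(−8μ) · μ^6e^(−32.4μ) = μ^10e^(−40.4μ), i.e. Gamma(11, 40.4).
Mode = (a−1)/b = 10/40.4 ≈ 0.2475.

μ̂_MAP = 0.2475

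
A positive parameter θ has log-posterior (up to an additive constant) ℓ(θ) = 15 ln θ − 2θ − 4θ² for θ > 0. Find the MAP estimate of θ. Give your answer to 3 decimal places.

θ̂_MAP = 1.250

ℓ'(θ) = 15/θ − 2 − 8θ. Setting this to zero and multiplying by θ: 8θ² + 2θ − 15 = 0.
θ = (−2 + √(2² + 4·8·15)) / (2·8) = (−2 + √484) / 16 = (−2 + 22)/16 = 5/4.
ℓ''(θ) = −15/θ² − 8 < 0, confirming a maximum.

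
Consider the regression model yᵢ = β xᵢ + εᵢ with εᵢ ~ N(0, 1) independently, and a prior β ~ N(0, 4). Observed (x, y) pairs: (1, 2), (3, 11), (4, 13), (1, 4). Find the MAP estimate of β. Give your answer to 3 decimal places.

log p(β | y) = −Σ(yᵢ − βxᵢ)²/(2·1) − β²/(2·4) + const.
Setting the derivative to zero: Σxᵢ(yᵢ − βxᵢ)/1 − β/4 = 0, so β = Σxᵢyᵢ / (Σxᵢ² + σ²/τ²).
Σxᵢyᵢ = 1·2 + 3·11 + 4·13 + 1·4 = 91; Σxᵢ² = 27; σ²/τ² = 0.25.
β̂_MAP = 91 / (27 + 0.25) = 91/27.25 ≈ 3.339.

β̂_MAP = 3.339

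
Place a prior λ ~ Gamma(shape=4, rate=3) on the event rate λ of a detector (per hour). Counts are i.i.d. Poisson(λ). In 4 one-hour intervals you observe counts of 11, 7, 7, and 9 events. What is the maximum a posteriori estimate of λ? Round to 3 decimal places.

λ̂_MAP = 5.286

Σxᵢ = 11+7+7+9 = 34, with n = 4.
Posterior ∝ λ^3e^(−3λ) · λ^34e^(−4λ) = λ^37e^(−7λ), i.e. Gamma(shape=38, rate=7).
The mode of a Gamma(a, b) with a ≥ 1 (shape–rate) is (a−1)/b = 37/7 ≈ 5.286.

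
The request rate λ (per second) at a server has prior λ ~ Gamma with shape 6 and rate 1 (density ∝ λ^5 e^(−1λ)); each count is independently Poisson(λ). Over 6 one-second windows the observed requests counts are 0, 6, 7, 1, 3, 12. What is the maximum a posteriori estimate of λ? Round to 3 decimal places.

Σxᵢ = 0+6+7+1+3+12 = 29, with n = 6.
Posterior ∝ λ^5e^(−1λ) · λ^29e^(−6λ) = λ^34e^(−7λ), i.e. Gamma(shape=35, rate=7).
The mode of a Gamma(a, b) with a ≥ 1 (shape–rate) is (a−1)/b = 34/7 ≈ 4.857.

λ̂_MAP = 4.857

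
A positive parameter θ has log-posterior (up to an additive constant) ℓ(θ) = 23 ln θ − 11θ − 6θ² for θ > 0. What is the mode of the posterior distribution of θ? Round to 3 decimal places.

ℓ'(θ) = 23/θ − 11 − 12θ. Setting this to zero and multiplying by θ: 12θ² + 11θ − 23 = 0.
θ = (−11 + √(11² + 4·12·23)) / (2·12) = (−11 + √1225) / 24 = (−11 + 35)/24 = 1.
ℓ''(θ) = −23/θ² − 12 < 0, confirming a maximum.

θ̂_MAP = 1.000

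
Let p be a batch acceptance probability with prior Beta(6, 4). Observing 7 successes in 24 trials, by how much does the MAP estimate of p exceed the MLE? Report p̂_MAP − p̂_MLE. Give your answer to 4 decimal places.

MAP − MLE = 0.0833

Posterior is Beta(13, 21); MAP = (13−1)/(34−2) = 12/32 ≈ 0.37500.
MLE ignores the prior: p̂_MLE = k/n = 7/24 ≈ 0.29167.
Difference = 12/32 − 7/24 = 1/12 ≈ 0.0833.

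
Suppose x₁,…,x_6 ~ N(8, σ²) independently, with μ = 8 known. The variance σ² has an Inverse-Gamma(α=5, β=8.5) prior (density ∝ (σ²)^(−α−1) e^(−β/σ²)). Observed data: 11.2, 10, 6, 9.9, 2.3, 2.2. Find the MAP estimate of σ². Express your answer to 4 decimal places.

Sum of squared deviations about the known mean: SS = (11.2−8)² + (10−8)² + (6−8)² + (9.9−8)² + (2.3−8)² + (2.2−8)² = 87.98.
The Normal likelihood contributes (σ²)^(−n/2) exp(−SS/(2σ²)), so the posterior is Inverse-Gamma(α + n/2, β + SS/2) = Inverse-Gamma(8, 52.49).
The mode of Inverse-Gamma(a, b) is b/(a+1) = 52.49/9 ≈ 5.8322.

σ̂²_MAP = 5.8322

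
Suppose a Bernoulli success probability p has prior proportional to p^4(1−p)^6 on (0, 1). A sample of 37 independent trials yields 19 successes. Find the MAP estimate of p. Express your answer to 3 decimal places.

p̂_MAP = 0.489

The prior density ∝ p^4(1−p)^6 is the kernel of Beta(5, 7).
Data: 19 successes in 37 trials. The binomial likelihood contributes p^19(1−p)^18, so the posterior is Beta(5+19, 7+18) = Beta(24, 25).
For Beta(a, b) with a, b > 1 the mode is (a−1)/(a+b−2) = 23/47 ≈ 0.489.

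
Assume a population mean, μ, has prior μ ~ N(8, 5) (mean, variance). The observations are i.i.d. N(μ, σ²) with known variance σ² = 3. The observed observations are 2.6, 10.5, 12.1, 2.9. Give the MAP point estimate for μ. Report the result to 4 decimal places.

n = 4; x̄ = (2.6 + 10.5 + 12.1 + 2.9)/4 = 28.1/4 = 7.025.
For a Normal prior and Normal likelihood with known variance, the posterior is Normal; its mode equals its mean, the precision-weighted average.
Prior precision 1/σ₀² = 1/5 = 0.2; data precision n/σ² = 4/3.
μ̂ = (0.2·8 + (4/3)·7.025) / (0.2 + 4/3) = (329/30)/(23/15) = 329/46 ≈ 7.1522.

μ̂_MAP = 7.1522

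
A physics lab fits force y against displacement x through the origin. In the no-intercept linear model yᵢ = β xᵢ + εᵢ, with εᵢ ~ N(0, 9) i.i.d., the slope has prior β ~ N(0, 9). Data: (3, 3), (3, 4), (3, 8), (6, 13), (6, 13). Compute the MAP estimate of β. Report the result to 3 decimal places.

log p(β | y) = −Σ(yᵢ − βxᵢ)²/(2·9) − β²/(2·9) + const.
Setting the derivative to zero: Σxᵢ(yᵢ − βxᵢ)/9 − β/9 = 0, so β = Σxᵢyᵢ / (Σxᵢ² + σ²/τ²).
Σxᵢyᵢ = 3·3 + 3·4 + 3·8 + 6·13 + 6·13 = 201; Σxᵢ² = 99; σ²/τ² = 1.
β̂_MAP = 201 / (99 + 1) = 201/100 ≈ 2.010.

β̂_MAP = 2.010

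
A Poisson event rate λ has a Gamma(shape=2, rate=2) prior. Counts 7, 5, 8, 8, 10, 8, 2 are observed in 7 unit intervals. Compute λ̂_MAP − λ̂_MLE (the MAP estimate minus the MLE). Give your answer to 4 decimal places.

MAP − MLE = -1.4127

Σxᵢ = 48. Posterior is Gamma(50, 9); MAP = (50−1)/9 = 49/9 ≈ 5.44444.
MLE = x̄ = 48/7 ≈ 6.85714.
Difference = 49/9 − 48/7 = -89/63 ≈ -1.4127.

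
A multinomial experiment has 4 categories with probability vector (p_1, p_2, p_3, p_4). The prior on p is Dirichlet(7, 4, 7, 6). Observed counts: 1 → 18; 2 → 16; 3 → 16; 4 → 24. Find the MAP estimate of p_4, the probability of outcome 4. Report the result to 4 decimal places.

The posterior is Dirichlet(αᵢ + nᵢ) = Dirichlet(25, 20, 23, 30).
For a Dirichlet(a₁,…,a_K) with all aᵢ > 1, the mode has j-th component (aⱼ − 1)/(Σaᵢ − K).
Here Σaᵢ = 98 and K = 4, so p_4 = (30 − 1)/(98 − 4) = 29/94 ≈ 0.3085.

MAP estimate: 0.3085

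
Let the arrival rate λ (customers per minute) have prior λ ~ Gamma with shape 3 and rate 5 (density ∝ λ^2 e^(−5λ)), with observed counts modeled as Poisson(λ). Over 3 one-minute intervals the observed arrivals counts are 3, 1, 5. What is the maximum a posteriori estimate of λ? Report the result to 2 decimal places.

λ̂_MAP = 1.38

Σxᵢ = 3+1+5 = 9, with n = 3.
Posterior ∝ λ^2e^(−5λ) · λ^9e^(−3λ) = λ^11e^(−8λ), i.e. Gamma(shape=12, rate=8).
The mode of a Gamma(a, b) with a ≥ 1 (shape–rate) is (a−1)/b = 11/8 ≈ 1.38.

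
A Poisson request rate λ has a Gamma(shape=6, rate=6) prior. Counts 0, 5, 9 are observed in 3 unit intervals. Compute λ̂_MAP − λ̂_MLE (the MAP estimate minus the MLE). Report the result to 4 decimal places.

Σxᵢ = 14. Posterior is Gamma(20, 9); MAP = (20−1)/9 = 19/9 ≈ 2.11111.
MLE = x̄ = 14/3 ≈ 4.66667.
Difference = 19/9 − 14/3 = -23/9 ≈ -2.5556.

MAP − MLE = -2.5556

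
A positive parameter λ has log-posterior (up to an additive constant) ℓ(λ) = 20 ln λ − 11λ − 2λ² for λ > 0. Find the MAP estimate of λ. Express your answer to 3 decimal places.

λ̂_MAP = 1.250

ℓ'(λ) = 20/λ − 11 − 4λ. Setting this to zero and multiplying by λ: 4λ² + 11λ − 20 = 0.
λ = (−11 + √(11² + 4·4·20)) / (2·4) = (−11 + √441) / 8 = (−11 + 21)/8 = 5/4.
ℓ''(λ) = −20/λ² − 4 < 0, confirming a maximum.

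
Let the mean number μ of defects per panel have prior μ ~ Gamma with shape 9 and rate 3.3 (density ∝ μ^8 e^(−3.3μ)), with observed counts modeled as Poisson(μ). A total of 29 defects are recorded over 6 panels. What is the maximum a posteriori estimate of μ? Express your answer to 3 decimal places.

Σxᵢ = 29, n = 6.
Posterior ∝ μ^8e^(−3.3μ) · μ^29e^(−6μ) = μ^37e^(−9.3μ), i.e. Gamma(shape=38, rate=9.3).
The mode of a Gamma(a, b) with a ≥ 1 (shape–rate) is (a−1)/b = 37/9.3 ≈ 3.978.

μ̂_MAP = 3.978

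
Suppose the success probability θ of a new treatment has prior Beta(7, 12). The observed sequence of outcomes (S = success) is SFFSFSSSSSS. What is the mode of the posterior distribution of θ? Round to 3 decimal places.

Prior: Beta(7, 12).
Data: 8 successes in 11 trials (from the sequence). The binomial likelihood contributes θ^8(1−θ)^3, so the posterior is Beta(7+8, 12+3) = Beta(15, 15).
For Beta(a, b) with a, b > 1 the mode is (a−1)/(a+b−2) = 14/28 ≈ 0.500.

θ̂_MAP = 0.500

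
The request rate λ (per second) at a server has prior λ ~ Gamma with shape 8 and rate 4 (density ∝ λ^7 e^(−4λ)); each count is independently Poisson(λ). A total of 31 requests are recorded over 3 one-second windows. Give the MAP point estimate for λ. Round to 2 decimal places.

Σxᵢ = 31, n = 3.
Posterior ∝ λ^7e^(−4λ) · λ^31e^(−3λ) = λ^38e^(−7λ), i.e. Gamma(shape=39, rate=7).
The mode of a Gamma(a, b) with a ≥ 1 (shape–rate) is (a−1)/b = 38/7 ≈ 5.43.

λ̂_MAP = 5.43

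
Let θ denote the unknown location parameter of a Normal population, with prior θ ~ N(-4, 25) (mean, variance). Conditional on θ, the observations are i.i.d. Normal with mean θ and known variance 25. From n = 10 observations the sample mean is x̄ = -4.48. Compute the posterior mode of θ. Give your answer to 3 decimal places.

n = 10, x̄ = -4.48.
For a Normal prior and Normal likelihood with known variance, the posterior is Normal; its mode equals its mean, the precision-weighted average.
Prior precision 1/σ₀² = 1/25 = 0.04; data precision n/σ² = 10/25 = 0.4.
θ̂ = (0.04·(-4) + 0.4·(-4.48)) / (0.04 + 0.4) = (-1.952)/0.44 = -244/55 ≈ -4.436.

θ̂_MAP = -4.436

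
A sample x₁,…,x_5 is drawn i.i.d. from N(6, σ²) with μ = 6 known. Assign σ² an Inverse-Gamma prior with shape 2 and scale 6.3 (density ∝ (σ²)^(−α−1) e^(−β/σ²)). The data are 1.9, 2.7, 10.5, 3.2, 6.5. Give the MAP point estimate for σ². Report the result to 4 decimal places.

σ̂²_MAP = 6.2400

Sum of squared deviations about the known mean: SS = (1.9−6)² + (2.7−6)² + (10.5−6)² + (3.2−6)² + (6.5−6)² = 56.04.
The Normal likelihood contributes (σ²)^(−n/2) exp(−SS/(2σ²)), so the posterior is Inverse-Gamma(α + n/2, β + SS/2) = Inverse-Gamma(4.5, 34.32).
The mode of Inverse-Gamma(a, b) is b/(a+1) = 34.32/5.5 ≈ 6.2400.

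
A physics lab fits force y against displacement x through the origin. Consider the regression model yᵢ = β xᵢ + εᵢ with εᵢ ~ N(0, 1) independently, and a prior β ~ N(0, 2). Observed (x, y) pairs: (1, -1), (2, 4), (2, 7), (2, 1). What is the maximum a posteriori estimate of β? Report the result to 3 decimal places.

log p(β | y) = −Σ(yᵢ − βxᵢ)²/(2·1) − β²/(2·2) + const.
Setting the derivative to zero: Σxᵢ(yᵢ − βxᵢ)/1 − β/2 = 0, so β = Σxᵢyᵢ / (Σxᵢ² + σ²/τ²).
Σxᵢyᵢ = 1·(-1) + 2·4 + 2·7 + 2·1 = 23; Σxᵢ² = 13; σ²/τ² = 0.5.
β̂_MAP = 23 / (13 + 0.5) = 23/13.5 ≈ 1.704.

β̂_MAP = 1.704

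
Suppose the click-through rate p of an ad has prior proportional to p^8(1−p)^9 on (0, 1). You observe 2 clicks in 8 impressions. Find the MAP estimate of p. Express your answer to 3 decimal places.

p̂_MAP = 0.400

The prior density ∝ p^8(1−p)^9 is the kernel of Beta(9, 10).
Data: 2 successes in 8 trials. The binomial likelihood contributes p^2(1−p)^6, so the posterior is Beta(9+2, 10+6) = Beta(11, 16).
For Beta(a, b) with a, b > 1 the mode is (a−1)/(a+b−2) = 10/25 ≈ 0.400.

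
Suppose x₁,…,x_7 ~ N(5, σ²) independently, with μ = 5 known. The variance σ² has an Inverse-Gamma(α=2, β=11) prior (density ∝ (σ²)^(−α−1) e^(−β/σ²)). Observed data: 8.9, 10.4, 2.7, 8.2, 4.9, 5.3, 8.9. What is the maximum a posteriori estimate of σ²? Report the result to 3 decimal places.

σ̂²_MAP = 7.478

Sum of squared deviations about the known mean: SS = (8.9−5)² + (10.4−5)² + (2.7−5)² + (8.2−5)² + (4.9−5)² + (5.3−5)² + (8.9−5)² = 75.21.
The Normal likelihood contributes (σ²)^(−n/2) exp(−SS/(2σ²)), so the posterior is Inverse-Gamma(α + n/2, β + SS/2) = Inverse-Gamma(5.5, 48.605).
The mode of Inverse-Gamma(a, b) is b/(a+1) = 48.605/6.5 ≈ 7.478.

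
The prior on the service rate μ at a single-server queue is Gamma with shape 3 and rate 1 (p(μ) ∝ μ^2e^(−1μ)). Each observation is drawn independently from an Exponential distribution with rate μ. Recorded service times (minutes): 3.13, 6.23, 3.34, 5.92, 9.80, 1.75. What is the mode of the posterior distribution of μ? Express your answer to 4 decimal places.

The Exponential(rate=μ) likelihood is ∝ μ^n e^(−μΣtᵢ). Here n = 6 and Σtᵢ = 3.13 + 6.23 + 3.34 + 5.92 + 9.80 + 1.75 = 30.17.
Posterior ∝ μ^2e^(−1μ) · μ^6e^(−30.17μ) = μ^8e^(−31.17μ), i.e. Gamma(9, 31.17).
Mode = (a−1)/b = 8/31.17 ≈ 0.2567.

μ̂_MAP = 0.2567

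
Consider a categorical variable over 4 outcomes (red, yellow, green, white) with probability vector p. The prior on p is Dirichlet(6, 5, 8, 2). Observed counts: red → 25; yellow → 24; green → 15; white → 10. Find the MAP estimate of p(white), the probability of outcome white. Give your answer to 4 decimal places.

MAP estimate of p(white) = 0.1209

The posterior is Dirichlet(αᵢ + nᵢ) = Dirichlet(31, 29, 23, 12).
For a Dirichlet(a₁,…,a_K) with all aᵢ > 1, the mode has j-th component (aⱼ − 1)/(Σaᵢ − K).
Here Σaᵢ = 95 and K = 4, so p(white) = (12 − 1)/(95 − 4) = 11/91 ≈ 0.1209.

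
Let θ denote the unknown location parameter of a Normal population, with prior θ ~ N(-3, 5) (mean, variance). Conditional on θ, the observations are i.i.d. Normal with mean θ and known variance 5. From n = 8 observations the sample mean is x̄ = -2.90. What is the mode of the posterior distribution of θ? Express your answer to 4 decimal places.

θ̂_MAP = -2.9111

n = 8, x̄ = -2.90.
For a Normal prior and Normal likelihood with known variance, the posterior is Normal; its mode equals its mean, the precision-weighted average.
Prior precision 1/σ₀² = 1/5 = 0.2; data precision n/σ² = 8/5 = 1.6.
θ̂ = (0.2·(-3) + 1.6·(-2.9)) / (0.2 + 1.6) = (-5.24)/1.8 = -131/45 ≈ -2.9111.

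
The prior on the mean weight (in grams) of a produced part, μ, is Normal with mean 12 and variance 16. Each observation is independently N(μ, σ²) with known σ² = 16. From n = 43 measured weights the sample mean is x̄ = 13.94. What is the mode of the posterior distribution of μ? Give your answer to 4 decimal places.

n = 43, x̄ = 13.94.
For a Normal prior and Normal likelihood with known variance, the posterior is Normal; its mode equals its mean, the precision-weighted average.
Prior precision 1/σ₀² = 1/16 = 0.0625; data precision n/σ² = 43/16 = 2.6875.
μ̂ = (0.0625·12 + 2.6875·13.94) / (0.0625 + 2.6875) = 38.21375/2.75 = 30571/2200 ≈ 13.8959.

μ̂_MAP = 13.8959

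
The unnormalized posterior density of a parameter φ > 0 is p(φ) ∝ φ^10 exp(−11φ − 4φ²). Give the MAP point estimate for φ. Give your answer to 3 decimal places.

φ̂_MAP = 0.625

ℓ'(φ) = 10/φ − 11 − 8φ. Setting this to zero and multiplying by φ: 8φ² + 11φ − 10 = 0.
φ = (−11 + √(11² + 4·8·10)) / (2·8) = (−11 + √441) / 16 = (−11 + 21)/16 = 5/8.
ℓ''(φ) = −10/φ² − 8 < 0, confirming a maximum.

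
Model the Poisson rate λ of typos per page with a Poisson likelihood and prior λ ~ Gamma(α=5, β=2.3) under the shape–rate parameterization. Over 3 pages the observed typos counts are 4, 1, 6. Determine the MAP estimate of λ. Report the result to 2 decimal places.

λ̂_MAP = 2.83

Σxᵢ = 4+1+6 = 11, with n = 3.
Posterior ∝ λ^4e^(−2.3λ) · λ^11e^(−3λ) = λ^15e^(−5.3λ), i.e. Gamma(shape=16, rate=5.3).
The mode of a Gamma(a, b) with a ≥ 1 (shape–rate) is (a−1)/b = 15/5.3 ≈ 2.83.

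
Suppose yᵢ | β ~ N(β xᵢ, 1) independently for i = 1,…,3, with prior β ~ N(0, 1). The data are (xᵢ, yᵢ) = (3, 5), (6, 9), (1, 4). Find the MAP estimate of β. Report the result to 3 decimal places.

log p(β | y) = −Σ(yᵢ − βxᵢ)²/(2·1) − β²/(2·1) + const.
Setting the derivative to zero: Σxᵢ(yᵢ − βxᵢ)/1 − β/1 = 0, so β = Σxᵢyᵢ / (Σxᵢ² + σ²/τ²).
Σxᵢyᵢ = 3·5 + 6·9 + 1·4 = 73; Σxᵢ² = 46; σ²/τ² = 1.
β̂_MAP = 73 / (46 + 1) = 73/47 ≈ 1.553.

β̂_MAP = 1.553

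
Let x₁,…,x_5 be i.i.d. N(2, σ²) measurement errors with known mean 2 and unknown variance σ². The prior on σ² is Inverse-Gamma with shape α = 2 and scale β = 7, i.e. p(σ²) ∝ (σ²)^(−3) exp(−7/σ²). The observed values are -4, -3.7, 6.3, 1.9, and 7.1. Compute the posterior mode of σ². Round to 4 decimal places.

σ̂²_MAP = 11.5455

Sum of squared deviations about the known mean: SS = (-4−2)² + (-3.7−2)² + (6.3−2)² + (1.9−2)² + (7.1−2)² = 113.
The Normal likelihood contributes (σ²)^(−n/2) exp(−SS/(2σ²)), so the posterior is Inverse-Gamma(α + n/2, β + SS/2) = Inverse-Gamma(4.5, 63.5).
The mode of Inverse-Gamma(a, b) is b/(a+1) = 63.5/5.5 ≈ 11.5455.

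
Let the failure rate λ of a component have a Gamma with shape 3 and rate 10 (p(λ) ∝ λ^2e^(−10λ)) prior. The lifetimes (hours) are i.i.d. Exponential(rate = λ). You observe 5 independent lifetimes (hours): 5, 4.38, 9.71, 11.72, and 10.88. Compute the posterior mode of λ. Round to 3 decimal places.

The Exponential(rate=λ) likelihood is ∝ λ^n e^(−λΣtᵢ). Here n = 5 and Σtᵢ = 5 + 4.38 + 9.71 + 11.72 + 10.88 = 41.69.
Posterior ∝ λ^2e^(−10λ) · λ^5e^(−41.69λ) = λ^7e^(−51.69λ), i.e. Gamma(8, 51.69).
Mode = (a−1)/b = 7/51.69 ≈ 0.135.

λ̂_MAP = 0.135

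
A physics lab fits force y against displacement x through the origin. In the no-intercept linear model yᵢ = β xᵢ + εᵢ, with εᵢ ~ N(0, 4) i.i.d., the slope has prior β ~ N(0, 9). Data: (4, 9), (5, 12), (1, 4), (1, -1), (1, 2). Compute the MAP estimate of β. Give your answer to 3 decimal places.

log p(β | y) = −Σ(yᵢ − βxᵢ)²/(2·4) − β²/(2·9) + const.
Setting the derivative to zero: Σxᵢ(yᵢ − βxᵢ)/4 − β/9 = 0, so β = Σxᵢyᵢ / (Σxᵢ² + σ²/τ²).
Σxᵢyᵢ = 4·9 + 5·12 + 1·4 + 1·(-1) + 1·2 = 101; Σxᵢ² = 44; σ²/τ² = 4/9.
β̂_MAP = 101 / (44 + 4/9) = 101/(400/9) = 909/400 ≈ 2.273.

β̂_MAP = 2.273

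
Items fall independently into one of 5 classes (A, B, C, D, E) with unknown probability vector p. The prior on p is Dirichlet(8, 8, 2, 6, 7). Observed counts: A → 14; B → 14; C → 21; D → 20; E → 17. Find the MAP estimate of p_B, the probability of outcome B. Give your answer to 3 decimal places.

The posterior is Dirichlet(αᵢ + nᵢ) = Dirichlet(22, 22, 23, 26, 24).
For a Dirichlet(a₁,…,a_K) with all aᵢ > 1, the mode has j-th component (aⱼ − 1)/(Σaᵢ − K).
Here Σaᵢ = 117 and K = 5, so p_B = (22 − 1)/(117 − 5) = 21/112 ≈ 0.188.

MAP estimate of p_B = 0.188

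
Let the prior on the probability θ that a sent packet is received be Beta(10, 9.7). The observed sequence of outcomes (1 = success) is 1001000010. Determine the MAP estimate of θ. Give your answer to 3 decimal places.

θ̂_MAP = 0.433

Prior: Beta(10, 9.7).
Data: 3 successes in 10 trials (from the sequence). The binomial likelihood contributes θ^3(1−θ)^7, so the posterior is Beta(10+3, 9.7+7) = Beta(13, 16.7).
For Beta(a, b) with a, b > 1 the mode is (a−1)/(a+b−2) = 12/27.7 ≈ 0.433.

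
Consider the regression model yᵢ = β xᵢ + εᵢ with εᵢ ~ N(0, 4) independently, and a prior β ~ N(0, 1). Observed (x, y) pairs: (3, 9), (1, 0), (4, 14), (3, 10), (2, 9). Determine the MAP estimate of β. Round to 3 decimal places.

β̂_MAP = 3.047

log p(β | y) = −Σ(yᵢ − βxᵢ)²/(2·4) − β²/(2·1) + const.
Setting the derivative to zero: Σxᵢ(yᵢ − βxᵢ)/4 − β/1 = 0, so β = Σxᵢyᵢ / (Σxᵢ² + σ²/τ²).
Σxᵢyᵢ = 3·9 + 1·0 + 4·14 + 3·10 + 2·9 = 131; Σxᵢ² = 39; σ²/τ² = 4.
β̂_MAP = 131 / (39 + 4) = 131/43 ≈ 3.047.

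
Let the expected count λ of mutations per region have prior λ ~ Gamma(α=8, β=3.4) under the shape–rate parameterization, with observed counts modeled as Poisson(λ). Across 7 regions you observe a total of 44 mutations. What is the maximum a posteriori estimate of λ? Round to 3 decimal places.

λ̂_MAP = 4.904

Σxᵢ = 44, n = 7.
Posterior ∝ λ^7e^(−3.4λ) · λ^44e^(−7λ) = λ^51e^(−10.4λ), i.e. Gamma(shape=52, rate=10.4).
The mode of a Gamma(a, b) with a ≥ 1 (shape–rate) is (a−1)/b = 51/10.4 ≈ 4.904.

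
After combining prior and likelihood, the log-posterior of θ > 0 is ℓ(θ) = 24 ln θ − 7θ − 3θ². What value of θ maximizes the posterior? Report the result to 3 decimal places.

θ̂_MAP = 1.500

ℓ'(θ) = 24/θ − 7 − 6θ. Setting this to zero and multiplying by θ: 6θ² + 7θ − 24 = 0.
θ = (−7 + √(7² + 4·6·24)) / (2·6) = (−7 + √625) / 12 = (−7 + 25)/12 = 3/2.
ℓ''(θ) = −24/θ² − 6 < 0, confirming a maximum.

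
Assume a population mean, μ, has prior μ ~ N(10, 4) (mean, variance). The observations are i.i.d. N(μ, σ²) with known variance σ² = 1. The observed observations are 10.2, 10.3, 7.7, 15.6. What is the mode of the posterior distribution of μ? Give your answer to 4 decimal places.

μ̂_MAP = 10.8941

n = 4; x̄ = (10.2 + 10.3 + 7.7 + 15.6)/4 = 43.8/4 = 10.95.
For a Normal prior and Normal likelihood with known variance, the posterior is Normal; its mode equals its mean, the precision-weighted average.
Prior precision 1/σ₀² = 1/4 = 0.25; data precision n/σ² = 4/1 = 4.
μ̂ = (0.25·10 + 4·10.95) / (0.25 + 4) = 46.3/4.25 = 926/85 ≈ 10.8941.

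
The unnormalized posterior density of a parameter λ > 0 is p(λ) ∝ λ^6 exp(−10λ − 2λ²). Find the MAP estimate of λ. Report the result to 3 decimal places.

λ̂_MAP = 0.500

ℓ'(λ) = 6/λ − 10 − 4λ. Setting this to zero and multiplying by λ: 4λ² + 10λ − 6 = 0.
λ = (−10 + √(10² + 4·4·6)) / (2·4) = (−10 + √196) / 8 = (−10 + 14)/8 = 1/2.
ℓ''(λ) = −6/λ² − 4 < 0, confirming a maximum.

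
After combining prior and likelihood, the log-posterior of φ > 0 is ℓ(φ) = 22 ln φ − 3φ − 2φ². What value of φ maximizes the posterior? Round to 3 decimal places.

ℓ'(φ) = 22/φ − 3 − 4φ. Setting this to zero and multiplying by φ: 4φ² + 3φ − 22 = 0.
φ = (−3 + √(3² + 4·4·22)) / (2·4) = (−3 + √361) / 8 = (−3 + 19)/8 = 2.
ℓ''(φ) = −22/φ² − 4 < 0, confirming a maximum.

φ̂_MAP = 2.000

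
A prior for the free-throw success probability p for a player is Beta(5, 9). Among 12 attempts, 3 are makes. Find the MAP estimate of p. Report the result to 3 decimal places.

Prior: Beta(5, 9).
Data: 3 successes in 12 trials. The binomial likelihood contributes p^3(1−p)^9, so the posterior is Beta(5+3, 9+9) = Beta(8, 18).
For Beta(a, b) with a, b > 1 the mode is (a−1)/(a+b−2) = 7/24 ≈ 0.292.

p̂_MAP = 0.292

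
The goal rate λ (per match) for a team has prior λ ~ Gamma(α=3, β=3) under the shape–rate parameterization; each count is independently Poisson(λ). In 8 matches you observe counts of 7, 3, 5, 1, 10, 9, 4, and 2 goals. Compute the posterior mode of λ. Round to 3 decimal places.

λ̂_MAP = 3.909

Σxᵢ = 7+3+5+1+10+9+4+2 = 41, with n = 8.
Posterior ∝ λ^2e^(−3λ) · λ^41e^(−8λ) = λ^43e^(−11λ), i.e. Gamma(shape=44, rate=11).
The mode of a Gamma(a, b) with a ≥ 1 (shape–rate) is (a−1)/b = 43/11 ≈ 3.909.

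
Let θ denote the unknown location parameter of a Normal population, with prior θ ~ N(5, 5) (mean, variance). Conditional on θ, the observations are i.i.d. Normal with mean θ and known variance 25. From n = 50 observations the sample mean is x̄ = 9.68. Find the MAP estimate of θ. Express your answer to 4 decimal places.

θ̂_MAP = 9.2545

n = 50, x̄ = 9.68.
For a Normal prior and Normal likelihood with known variance, the posterior is Normal; its mode equals its mean, the precision-weighted average.
Prior precision 1/σ₀² = 1/5 = 0.2; data precision n/σ² = 50/25 = 2.
θ̂ = (0.2·5 + 2·9.68) / (0.2 + 2) = 20.36/2.2 = 509/55 ≈ 9.2545.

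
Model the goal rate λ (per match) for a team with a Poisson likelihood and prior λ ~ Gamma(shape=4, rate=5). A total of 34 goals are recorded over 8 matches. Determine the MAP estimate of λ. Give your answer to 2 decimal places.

Σxᵢ = 34, n = 8.
Posterior ∝ λ^3e^(−5λ) · λ^34e^(−8λ) = λ^37e^(−13λ), i.e. Gamma(shape=38, rate=13).
The mode of a Gamma(a, b) with a ≥ 1 (shape–rate) is (a−1)/b = 37/13 ≈ 2.85.

λ̂_MAP = 2.85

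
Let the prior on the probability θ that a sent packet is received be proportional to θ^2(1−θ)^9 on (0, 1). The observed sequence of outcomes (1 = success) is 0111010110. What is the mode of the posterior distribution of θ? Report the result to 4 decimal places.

The prior density ∝ θ^2(1−θ)^9 is the kernel of Beta(3, 10).
Data: 6 successes in 10 trials (from the sequence). The binomial likelihood contributes θ^6(1−θ)^4, so the posterior is Beta(3+6, 10+4) = Beta(9, 14).
For Beta(a, b) with a, b > 1 the mode is (a−1)/(a+b−2) = 8/21 ≈ 0.3810.

θ̂_MAP = 0.3810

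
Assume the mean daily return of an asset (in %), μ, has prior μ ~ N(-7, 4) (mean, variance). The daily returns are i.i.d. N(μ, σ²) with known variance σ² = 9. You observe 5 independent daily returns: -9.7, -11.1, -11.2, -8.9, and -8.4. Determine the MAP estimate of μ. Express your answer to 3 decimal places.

n = 5; x̄ = ((-9.7) + (-11.1) + (-11.2) + (-8.9) + (-8.4))/5 = -49.3/5 = -9.86.
For a Normal prior and Normal likelihood with known variance, the posterior is Normal; its mode equals its mean, the precision-weighted average.
Prior precision 1/σ₀² = 1/4 = 0.25; data precision n/σ² = 5/9.
μ̂ = (0.25·(-7) + (5/9)·(-9.86)) / (0.25 + 5/9) = (-1301/180)/(29/36) = -1301/145 ≈ -8.972.

μ̂_MAP = -8.972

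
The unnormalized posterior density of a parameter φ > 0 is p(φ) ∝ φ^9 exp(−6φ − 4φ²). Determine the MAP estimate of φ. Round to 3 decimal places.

φ̂_MAP = 0.750

ℓ'(φ) = 9/φ − 6 − 8φ. Setting this to zero and multiplying by φ: 8φ² + 6φ − 9 = 0.
φ = (−6 + √(6² + 4·8·9)) / (2·8) = (−6 + √324) / 16 = (−6 + 18)/16 = 3/4.
ℓ''(φ) = −9/φ² − 8 < 0, confirming a maximum.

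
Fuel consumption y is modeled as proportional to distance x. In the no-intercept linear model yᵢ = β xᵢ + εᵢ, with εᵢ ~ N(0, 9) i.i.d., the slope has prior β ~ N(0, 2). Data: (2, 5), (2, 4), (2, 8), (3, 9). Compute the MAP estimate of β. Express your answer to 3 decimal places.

β̂_MAP = 2.392

log p(β | y) = −Σ(yᵢ − βxᵢ)²/(2·9) − β²/(2·2) + const.
Setting the derivative to zero: Σxᵢ(yᵢ − βxᵢ)/9 − β/2 = 0, so β = Σxᵢyᵢ / (Σxᵢ² + σ²/τ²).
Σxᵢyᵢ = 2·5 + 2·4 + 2·8 + 3·9 = 61; Σxᵢ² = 21; σ²/τ² = 4.5.
β̂_MAP = 61 / (21 + 4.5) = 61/25.5 ≈ 2.392.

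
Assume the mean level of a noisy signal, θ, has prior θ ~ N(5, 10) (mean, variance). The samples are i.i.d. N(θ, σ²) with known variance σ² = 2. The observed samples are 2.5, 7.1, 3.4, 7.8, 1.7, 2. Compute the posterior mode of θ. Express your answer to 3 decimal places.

θ̂_MAP = 4.113

n = 6; x̄ = (2.5 + 7.1 + 3.4 + 7.8 + 1.7 + 2)/6 = 24.5/6 = 49/12 ≈ 4.0833.
For a Normal prior and Normal likelihood with known variance, the posterior is Normal; its mode equals its mean, the precision-weighted average.
Prior precision 1/σ₀² = 1/10 = 0.1; data precision n/σ² = 6/2 = 3.
θ̂ = (0.1·5 + 3·(49/12)) / (0.1 + 3) = 12.75/3.1 = 255/62 ≈ 4.113.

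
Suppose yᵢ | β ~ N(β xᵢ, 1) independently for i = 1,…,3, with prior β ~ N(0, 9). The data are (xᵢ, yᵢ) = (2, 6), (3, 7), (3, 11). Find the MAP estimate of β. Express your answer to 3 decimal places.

log p(β | y) = −Σ(yᵢ − βxᵢ)²/(2·1) − β²/(2·9) + const.
Setting the derivative to zero: Σxᵢ(yᵢ − βxᵢ)/1 − β/9 = 0, so β = Σxᵢyᵢ / (Σxᵢ² + σ²/τ²).
Σxᵢyᵢ = 2·6 + 3·7 + 3·11 = 66; Σxᵢ² = 22; σ²/τ² = 1/9.
β̂_MAP = 66 / (22 + 1/9) = 66/(199/9) = 594/199 ≈ 2.985.

β̂_MAP = 2.985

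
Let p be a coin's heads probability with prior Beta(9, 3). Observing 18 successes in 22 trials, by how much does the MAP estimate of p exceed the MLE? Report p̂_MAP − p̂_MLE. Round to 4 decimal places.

Posterior is Beta(27, 7); MAP = (27−1)/(34−2) = 26/32 ≈ 0.81250.
MLE ignores the prior: p̂_MLE = k/n = 18/22 ≈ 0.81818.
Difference = 26/32 − 18/22 = -1/176 ≈ -0.0057.

MAP − MLE = -0.0057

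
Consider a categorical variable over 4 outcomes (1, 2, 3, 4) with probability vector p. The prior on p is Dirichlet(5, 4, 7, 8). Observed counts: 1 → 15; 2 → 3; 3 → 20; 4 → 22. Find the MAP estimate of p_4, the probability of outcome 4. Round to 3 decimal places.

The posterior is Dirichlet(αᵢ + nᵢ) = Dirichlet(20, 7, 27, 30).
For a Dirichlet(a₁,…,a_K) with all aᵢ > 1, the mode has j-th component (aⱼ − 1)/(Σaᵢ − K).
Here Σaᵢ = 84 and K = 4, so p_4 = (30 − 1)/(84 − 4) = 29/80 ≈ 0.363.

MAP estimate: 0.363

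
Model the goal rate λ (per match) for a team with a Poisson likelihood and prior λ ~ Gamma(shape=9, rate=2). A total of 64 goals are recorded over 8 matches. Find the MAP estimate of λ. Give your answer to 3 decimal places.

Σxᵢ = 64, n = 8.
Posterior ∝ λ^8e^(−2λ) · λ^64e^(−8λ) = λ^72e^(−10λ), i.e. Gamma(shape=73, rate=10).
The mode of a Gamma(a, b) with a ≥ 1 (shape–rate) is (a−1)/b = 72/10 ≈ 7.200.

λ̂_MAP = 7.200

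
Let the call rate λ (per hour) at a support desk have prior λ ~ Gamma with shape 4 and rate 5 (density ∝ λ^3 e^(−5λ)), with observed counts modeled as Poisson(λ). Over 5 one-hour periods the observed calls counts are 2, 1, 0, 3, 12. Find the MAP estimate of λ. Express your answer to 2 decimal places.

λ̂_MAP = 2.10

Σxᵢ = 2+1+0+3+12 = 18, with n = 5.
Posterior ∝ λ^3e^(−5λ) · λ^18e^(−5λ) = λ^21e^(−10λ), i.e. Gamma(shape=22, rate=10).
The mode of a Gamma(a, b) with a ≥ 1 (shape–rate) is (a−1)/b = 21/10 ≈ 2.10.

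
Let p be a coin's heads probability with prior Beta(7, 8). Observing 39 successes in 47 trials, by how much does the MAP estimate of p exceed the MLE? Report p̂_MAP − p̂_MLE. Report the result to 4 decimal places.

Posterior is Beta(46, 16); MAP = (46−1)/(62−2) = 45/60 ≈ 0.75000.
MLE ignores the prior: p̂_MLE = k/n = 39/47 ≈ 0.82979.
Difference = 45/60 − 39/47 = -15/188 ≈ -0.0798.

MAP − MLE = -0.0798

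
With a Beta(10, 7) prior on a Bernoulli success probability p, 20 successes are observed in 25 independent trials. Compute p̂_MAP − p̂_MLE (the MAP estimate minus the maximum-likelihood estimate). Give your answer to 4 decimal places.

Posterior is Beta(30, 12); MAP = (30−1)/(42−2) = 29/40 ≈ 0.72500.
MLE ignores the prior: p̂_MLE = k/n = 20/25 ≈ 0.80000.
Difference = 29/40 − 20/25 = -3/40 ≈ -0.0750.

MAP − MLE = -0.0750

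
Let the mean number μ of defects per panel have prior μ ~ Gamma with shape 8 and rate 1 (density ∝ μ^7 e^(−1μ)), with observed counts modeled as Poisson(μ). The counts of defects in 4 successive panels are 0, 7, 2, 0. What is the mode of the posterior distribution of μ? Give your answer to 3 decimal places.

Σxᵢ = 0+7+2+0 = 9, with n = 4.
Posterior ∝ μ^7e^(−1μ) · μ^9e^(−4μ) = μ^16e^(−5μ), i.e. Gamma(shape=17, rate=5).
The mode of a Gamma(a, b) with a ≥ 1 (shape–rate) is (a−1)/b = 16/5 ≈ 3.200.

μ̂_MAP = 3.200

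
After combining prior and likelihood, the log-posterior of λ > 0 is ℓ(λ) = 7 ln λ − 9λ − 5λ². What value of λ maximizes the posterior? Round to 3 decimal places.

ℓ'(λ) = 7/λ − 9 − 10λ. Setting this to zero and multiplying by λ: 10λ² + 9λ − 7 = 0.
λ = (−9 + √(9² + 4·10·7)) / (2·10) = (−9 + √361) / 20 = (−9 + 19)/20 = 1/2.
ℓ''(λ) = −7/λ² − 10 < 0, confirming a maximum.

λ̂_MAP = 0.500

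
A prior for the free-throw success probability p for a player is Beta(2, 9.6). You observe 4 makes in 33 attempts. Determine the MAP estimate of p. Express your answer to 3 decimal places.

Prior: Beta(2, 9.6).
Data: 4 successes in 33 trials. The binomial likelihood contributes p^4(1−p)^29, so the posterior is Beta(2+4, 9.6+29) = Beta(6, 38.6).
For Beta(a, b) with a, b > 1 the mode is (a−1)/(a+b−2) = 5/42.6 ≈ 0.117.

p̂_MAP = 0.117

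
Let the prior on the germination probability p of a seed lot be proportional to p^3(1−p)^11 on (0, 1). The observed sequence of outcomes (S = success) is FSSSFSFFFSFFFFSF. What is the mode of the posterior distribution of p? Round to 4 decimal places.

The prior density ∝ p^3(1−p)^11 is the kernel of Beta(4, 12).
Data: 6 successes in 16 trials (from the sequence). The binomial likelihood contributes p^6(1−p)^10, so the posterior is Beta(4+6, 12+10) = Beta(10, 22).
For Beta(a, b) with a, b > 1 the mode is (a−1)/(a+b−2) = 9/30 ≈ 0.3000.

p̂_MAP = 0.3000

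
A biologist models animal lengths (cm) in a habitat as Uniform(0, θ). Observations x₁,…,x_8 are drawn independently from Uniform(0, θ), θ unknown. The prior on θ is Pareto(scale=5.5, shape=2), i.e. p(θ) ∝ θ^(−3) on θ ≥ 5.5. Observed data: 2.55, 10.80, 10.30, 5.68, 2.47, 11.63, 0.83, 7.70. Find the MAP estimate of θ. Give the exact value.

θ̂_MAP = 11.63

The Uniform(0, θ) likelihood is θ^(−n) for θ ≥ max(xᵢ), zero otherwise. Here max(xᵢ) = 11.63.
Posterior ∝ θ^(−3) · θ^(−8) = θ^(−11) on θ ≥ max(5.5, 11.63) = 11.63.
This density is strictly decreasing in θ, so the posterior mode lies at the lower boundary of the support.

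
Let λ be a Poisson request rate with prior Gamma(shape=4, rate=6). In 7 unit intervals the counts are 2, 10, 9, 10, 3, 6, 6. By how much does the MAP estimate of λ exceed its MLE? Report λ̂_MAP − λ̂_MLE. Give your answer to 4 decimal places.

Σxᵢ = 46. Posterior is Gamma(50, 13); MAP = (50−1)/13 = 49/13 ≈ 3.76923.
MLE = x̄ = 46/7 ≈ 6.57143.
Difference = 49/13 − 46/7 = -255/91 ≈ -2.8022.

MAP − MLE = -2.8022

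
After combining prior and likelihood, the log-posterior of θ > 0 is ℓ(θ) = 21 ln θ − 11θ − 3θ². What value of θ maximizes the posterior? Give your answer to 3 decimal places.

ℓ'(θ) = 21/θ − 11 − 6θ. Setting this to zero and multiplying by θ: 6θ² + 11θ − 21 = 0.
θ = (−11 + √(11² + 4·6·21)) / (2·6) = (−11 + √625) / 12 = (−11 + 25)/12 = 7/6.
ℓ''(θ) = −21/θ² − 6 < 0, confirming a maximum.

θ̂_MAP = 1.167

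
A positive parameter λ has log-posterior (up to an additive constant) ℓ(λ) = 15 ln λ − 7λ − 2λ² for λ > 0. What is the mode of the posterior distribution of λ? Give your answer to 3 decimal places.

ℓ'(λ) = 15/λ − 7 − 4λ. Setting this to zero and multiplying by λ: 4λ² + 7λ − 15 = 0.
λ = (−7 + √(7² + 4·4·15)) / (2·4) = (−7 + √289) / 8 = (−7 + 17)/8 = 5/4.
ℓ''(λ) = −15/λ² − 4 < 0, confirming a maximum.

λ̂_MAP = 1.250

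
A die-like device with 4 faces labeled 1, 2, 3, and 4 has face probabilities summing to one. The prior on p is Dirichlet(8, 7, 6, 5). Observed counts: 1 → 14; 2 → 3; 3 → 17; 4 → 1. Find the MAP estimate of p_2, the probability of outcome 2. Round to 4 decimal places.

MAP estimate: 0.1579

The posterior is Dirichlet(αᵢ + nᵢ) = Dirichlet(22, 10, 23, 6).
For a Dirichlet(a₁,…,a_K) with all aᵢ > 1, the mode has j-th component (aⱼ − 1)/(Σaᵢ − K).
Here Σaᵢ = 61 and K = 4, so p_2 = (10 − 1)/(61 − 4) = 9/57 ≈ 0.1579.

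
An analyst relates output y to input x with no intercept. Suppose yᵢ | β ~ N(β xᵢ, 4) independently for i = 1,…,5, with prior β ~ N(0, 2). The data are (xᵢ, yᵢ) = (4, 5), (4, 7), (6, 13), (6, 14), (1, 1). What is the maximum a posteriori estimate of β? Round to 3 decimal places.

β̂_MAP = 1.972

log p(β | y) = −Σ(yᵢ − βxᵢ)²/(2·4) − β²/(2·2) + const.
Setting the derivative to zero: Σxᵢ(yᵢ − βxᵢ)/4 − β/2 = 0, so β = Σxᵢyᵢ / (Σxᵢ² + σ²/τ²).
Σxᵢyᵢ = 4·5 + 4·7 + 6·13 + 6·14 + 1·1 = 211; Σxᵢ² = 105; σ²/τ² = 2.
β̂_MAP = 211 / (105 + 2) = 211/107 ≈ 1.972.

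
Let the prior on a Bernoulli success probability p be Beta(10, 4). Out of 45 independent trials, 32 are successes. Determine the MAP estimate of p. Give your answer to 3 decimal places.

p̂_MAP = 0.719

Prior: Beta(10, 4).
Data: 32 successes in 45 trials. The binomial likelihood contributes p^32(1−p)^13, so the posterior is Beta(10+32, 4+13) = Beta(42, 17).
For Beta(a, b) with a, b > 1 the mode is (a−1)/(a+b−2) = 41/57 ≈ 0.719.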